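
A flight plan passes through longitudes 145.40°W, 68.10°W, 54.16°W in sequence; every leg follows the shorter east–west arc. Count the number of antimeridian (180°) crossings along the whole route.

Leg 1: -145.40° → -68.10°, shortest Δλ = 77.3° (east) — does not cross 180°.
Leg 2: -68.10° → -54.16°, shortest Δλ = 13.94° (east) — does not cross 180°.
Total crossings: 0.

0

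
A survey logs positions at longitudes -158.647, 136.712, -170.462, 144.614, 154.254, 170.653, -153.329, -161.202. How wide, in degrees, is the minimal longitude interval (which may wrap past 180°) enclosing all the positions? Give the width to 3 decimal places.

69.959°

Sort the longitudes: -170.462°, -161.202°, -158.647°, -153.329°, +136.712°, +144.614°, +154.254°, +170.653°.
Eastward gaps between consecutive values (wrapping around): 9.260°, 2.555°, 5.318°, 290.041°, 7.902°, 9.640°, 16.399°, 18.885°.
Largest gap = 290.041° ⇒ minimal covering band is its complement: 360° − 290.041° = 69.959°.
Band runs from +136.712° eastward to -153.329°, crossing the antimeridian.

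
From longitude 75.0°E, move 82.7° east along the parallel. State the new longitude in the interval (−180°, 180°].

Start at +75.0°; shift +82.7° → +157.7°.
+157.7° already lies in (−180°, 180°].

157.7°E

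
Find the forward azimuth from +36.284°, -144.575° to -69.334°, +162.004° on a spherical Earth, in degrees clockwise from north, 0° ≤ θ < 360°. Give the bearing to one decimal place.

197.9°

Δλ = 162.004 − -144.575 = 306.579°; wrapped into (−180°, 180°]: -53.421°.
θ = atan2( sin Δλ · cos φ₂ , cos φ₁ · sin φ₂ − sin φ₁ · cos φ₂ · cos Δλ )
  = atan2(-0.28341, -0.87869) = -162.124° → normalised to [0°, 360°): 197.876°.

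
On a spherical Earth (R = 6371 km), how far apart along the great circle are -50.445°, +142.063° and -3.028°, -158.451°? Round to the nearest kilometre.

Δλ = -158.451 − 142.063 = -300.514°; wrapped into (−180°, 180°]: 59.486°.
Δφ = -3.028 − -50.445 = 47.417°.
a = sin²(Δφ/2) + cos φ₁ · cos φ₂ · sin²(Δλ/2) = 0.318190.
c = 2·atan2(√a, √(1−a)) = 1.19864 rad → d = 6371·c ≈ 7636.57 km.

7637 km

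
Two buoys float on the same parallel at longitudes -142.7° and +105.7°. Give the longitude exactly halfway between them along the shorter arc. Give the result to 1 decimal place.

Signed shortest Δλ from -142.7° to +105.7° is -111.6°.
Midpoint longitude = -142.7° + (-111.6°)/2 = -142.7° − 55.8° = -198.5°.
Normalise into (−180°, 180°]: +161.5°.
(The naïve average (-142.7 + +105.7)/2 = -18.5° is on the wrong side of the globe.)

+161.5°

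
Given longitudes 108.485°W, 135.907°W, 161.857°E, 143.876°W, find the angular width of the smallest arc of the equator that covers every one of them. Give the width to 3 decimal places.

89.658°

Sort the longitudes: -143.876°, -135.907°, -108.485°, +161.857°.
Eastward gaps between consecutive values (wrapping around): 7.969°, 27.422°, 270.342°, 54.267°.
Largest gap = 270.342° ⇒ minimal covering band is its complement: 360° − 270.342° = 89.658°.
Band runs from +161.857° eastward to -108.485°, crossing the antimeridian.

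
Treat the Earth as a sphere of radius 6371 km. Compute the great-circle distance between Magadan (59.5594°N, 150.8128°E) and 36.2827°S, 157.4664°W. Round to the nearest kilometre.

Δλ = -157.4664 − 150.8128 = -308.2792°; wrapped into (−180°, 180°]: 51.7208°.
Δφ = -36.2827 − 59.5594 = -95.8421°.
a = sin²(Δφ/2) + cos φ₁ · cos φ₂ · sin²(Δλ/2) = 0.628595.
c = 2·atan2(√a, √(1−a)) = 1.83091 rad → d = 6371·c ≈ 11664.72 km.

11665 km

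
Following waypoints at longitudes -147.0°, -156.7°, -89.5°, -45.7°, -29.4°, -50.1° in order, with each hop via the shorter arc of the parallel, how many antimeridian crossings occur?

0

Leg 1: -147.0° → -156.7°, shortest Δλ = -9.7° (west) — does not cross 180°.
Leg 2: -156.7° → -89.5°, shortest Δλ = 67.2° (east) — does not cross 180°.
Leg 3: -89.5° → -45.7°, shortest Δλ = 43.8° (east) — does not cross 180°.
Leg 4: -45.7° → -29.4°, shortest Δλ = 16.3° (east) — does not cross 180°.
Leg 5: -29.4° → -50.1°, shortest Δλ = -20.7° (west) — does not cross 180°.
Total crossings: 0.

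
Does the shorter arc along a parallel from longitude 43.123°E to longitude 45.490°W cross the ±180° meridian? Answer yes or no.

No

Signed shortest Δλ = ((-45.490 − 43.123 + 180) mod 360) − 180 = -88.613°.
Going west by 88.613° from +43.123° reaches -45.490° without touching 180°.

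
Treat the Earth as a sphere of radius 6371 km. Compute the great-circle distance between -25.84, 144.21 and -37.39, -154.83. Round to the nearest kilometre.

Δλ = -154.83 − 144.21 = -299.04°; wrapped into (−180°, 180°]: 60.96°.
Δφ = -37.39 − -25.84 = -11.55°.
a = sin²(Δφ/2) + cos φ₁ · cos φ₂ · sin²(Δλ/2) = 0.194108.
c = 2·atan2(√a, √(1−a)) = 0.91248 rad → d = 6371·c ≈ 5813.42 km.

5813 km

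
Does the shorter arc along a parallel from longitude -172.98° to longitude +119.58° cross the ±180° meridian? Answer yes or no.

Naïve |119.58 − -172.98| = 292.56° > 180°, so the shorter arc goes the other way round — across 180°.
Signed shortest Δλ = ((119.58 − -172.98 + 180) mod 360) − 180 = -67.44°.
Going west by 67.44° from -172.98° passes through 180° before reaching +119.58°.

Yes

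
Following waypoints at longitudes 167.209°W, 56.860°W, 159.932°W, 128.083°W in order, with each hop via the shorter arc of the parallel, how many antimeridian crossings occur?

0

Leg 1: -167.209° → -56.860°, shortest Δλ = 110.349° (east) — does not cross 180°.
Leg 2: -56.860° → -159.932°, shortest Δλ = -103.072° (west) — does not cross 180°.
Leg 3: -159.932° → -128.083°, shortest Δλ = 31.849° (east) — does not cross 180°.
Total crossings: 0.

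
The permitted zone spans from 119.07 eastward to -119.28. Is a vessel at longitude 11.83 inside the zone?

No

Band width going east from +119.07° to -119.28°: ((-119.28 − 119.07) mod 360) = 121.65°.
Offset of +11.83° east of the west edge: ((11.83 − 119.07) mod 360) = 252.76°.
252.76° > 121.65° ⇒ outside.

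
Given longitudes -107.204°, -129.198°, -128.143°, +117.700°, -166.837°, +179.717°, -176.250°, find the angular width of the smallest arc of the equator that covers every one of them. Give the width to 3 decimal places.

Sort the longitudes: -176.250°, -166.837°, -129.198°, -128.143°, -107.204°, +117.700°, +179.717°.
Eastward gaps between consecutive values (wrapping around): 9.413°, 37.639°, 1.055°, 20.939°, 224.904°, 62.017°, 4.033°.
Largest gap = 224.904° ⇒ minimal covering band is its complement: 360° − 224.904° = 135.096°.
Band runs from +117.700° eastward to -107.204°, crossing the antimeridian.

135.096°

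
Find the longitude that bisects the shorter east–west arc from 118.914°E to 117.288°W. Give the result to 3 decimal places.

179.187°W

Signed shortest Δλ from +118.914° to -117.288° is +123.798°.
Midpoint longitude = +118.914° + (+123.798°)/2 = +118.914° + 61.899° = +180.813°.
Normalise into (−180°, 180°]: -179.187°.
(The naïve average (+118.914 + -117.288)/2 = 0.813° is on the wrong side of the globe.)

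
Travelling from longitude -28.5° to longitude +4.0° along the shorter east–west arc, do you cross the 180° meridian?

Signed shortest Δλ = ((4.0 − -28.5 + 180) mod 360) − 180 = 32.5°.
Going east by 32.5° from -28.5° reaches +4.0° without touching 180°.

No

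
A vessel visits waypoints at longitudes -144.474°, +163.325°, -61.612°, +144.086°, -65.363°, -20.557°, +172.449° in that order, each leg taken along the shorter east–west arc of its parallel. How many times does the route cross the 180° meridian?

Leg 1: -144.474° → +163.325°, shortest Δλ = -52.201° (west) — crosses 180°.
Leg 2: +163.325° → -61.612°, shortest Δλ = 135.063° (east) — crosses 180°.
Leg 3: -61.612° → +144.086°, shortest Δλ = -154.302° (west) — crosses 180°.
Leg 4: +144.086° → -65.363°, shortest Δλ = 150.551° (east) — crosses 180°.
Leg 5: -65.363° → -20.557°, shortest Δλ = 44.806° (east) — does not cross 180°.
Leg 6: -20.557° → +172.449°, shortest Δλ = -166.994° (west) — crosses 180°.
Total crossings: 5.

5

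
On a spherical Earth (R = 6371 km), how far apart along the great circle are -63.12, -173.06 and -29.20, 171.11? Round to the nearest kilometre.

Δλ = 171.11 − -173.06 = 344.17°; wrapped into (−180°, 180°]: -15.83°.
Δφ = -29.20 − -63.12 = 33.92°.
a = sin²(Δφ/2) + cos φ₁ · cos φ₂ · sin²(Δλ/2) = 0.092575.
c = 2·atan2(√a, √(1−a)) = 0.61833 rad → d = 6371·c ≈ 3939.36 km.

3939 km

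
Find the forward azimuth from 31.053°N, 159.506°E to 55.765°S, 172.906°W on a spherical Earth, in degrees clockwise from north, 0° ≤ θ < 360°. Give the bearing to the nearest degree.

Δλ = -172.906 − 159.506 = -332.412°; wrapped into (−180°, 180°]: 27.588°.
θ = atan2( sin Δλ · cos φ₂ , cos φ₁ · sin φ₂ − sin φ₁ · cos φ₂ · cos Δλ )
  = atan2(0.26054, -0.96546) = 164.898° → normalised to [0°, 360°): 164.898°.

165°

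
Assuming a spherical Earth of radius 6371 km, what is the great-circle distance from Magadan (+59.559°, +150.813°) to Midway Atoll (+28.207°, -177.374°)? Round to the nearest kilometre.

4237 km

Δλ = -177.374 − 150.813 = -328.187°; wrapped into (−180°, 180°]: 31.813°.
Δφ = 28.207 − 59.559 = -31.352°.
a = sin²(Δφ/2) + cos φ₁ · cos φ₂ · sin²(Δλ/2) = 0.106543.
c = 2·atan2(√a, √(1−a)) = 0.66501 rad → d = 6371·c ≈ 4236.75 km.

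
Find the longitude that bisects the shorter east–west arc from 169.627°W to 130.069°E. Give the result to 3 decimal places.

160.221°E

Signed shortest Δλ from -169.627° to +130.069° is -60.304°.
Midpoint longitude = -169.627° + (-60.304°)/2 = -169.627° − 30.152° = -199.779°.
Normalise into (−180°, 180°]: +160.221°.
(The naïve average (-169.627 + +130.069)/2 = -19.779° is on the wrong side of the globe.)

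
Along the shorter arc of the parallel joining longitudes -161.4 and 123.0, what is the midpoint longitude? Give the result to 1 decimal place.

+160.8°

Signed shortest Δλ from -161.4° to +123.0° is -75.6°.
Midpoint longitude = -161.4° + (-75.6°)/2 = -161.4° − 37.8° = -199.2°.
Normalise into (−180°, 180°]: +160.8°.
(The naïve average (-161.4 + +123.0)/2 = -19.2° is on the wrong side of the globe.)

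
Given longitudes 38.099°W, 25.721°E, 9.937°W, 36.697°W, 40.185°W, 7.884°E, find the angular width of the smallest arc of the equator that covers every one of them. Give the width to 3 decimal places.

65.906°

Sort the longitudes: -40.185°, -38.099°, -36.697°, -9.937°, +7.884°, +25.721°.
Eastward gaps between consecutive values (wrapping around): 2.086°, 1.402°, 26.760°, 17.821°, 17.837°, 294.094°.
Largest gap = 294.094° ⇒ minimal covering band is its complement: 360° − 294.094° = 65.906°.
Band runs from -40.185° eastward to +25.721°.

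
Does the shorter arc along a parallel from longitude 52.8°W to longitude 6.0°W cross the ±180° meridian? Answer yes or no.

Signed shortest Δλ = ((-6.0 − -52.8 + 180) mod 360) − 180 = 46.8°.
Going east by 46.8° from -52.8° reaches -6.0° without touching 180°.

No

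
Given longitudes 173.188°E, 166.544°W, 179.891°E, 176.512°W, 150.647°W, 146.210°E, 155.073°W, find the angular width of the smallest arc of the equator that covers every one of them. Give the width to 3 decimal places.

63.143°

Sort the longitudes: -176.512°, -166.544°, -155.073°, -150.647°, +146.210°, +173.188°, +179.891°.
Eastward gaps between consecutive values (wrapping around): 9.968°, 11.471°, 4.426°, 296.857°, 26.978°, 6.703°, 3.597°.
Largest gap = 296.857° ⇒ minimal covering band is its complement: 360° − 296.857° = 63.143°.
Band runs from +146.210° eastward to -150.647°, crossing the antimeridian.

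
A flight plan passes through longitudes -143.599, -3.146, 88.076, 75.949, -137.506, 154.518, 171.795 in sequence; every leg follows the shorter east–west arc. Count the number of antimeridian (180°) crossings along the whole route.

Leg 1: -143.599° → -3.146°, shortest Δλ = 140.453° (east) — does not cross 180°.
Leg 2: -3.146° → +88.076°, shortest Δλ = 91.222° (east) — does not cross 180°.
Leg 3: +88.076° → +75.949°, shortest Δλ = -12.127° (west) — does not cross 180°.
Leg 4: +75.949° → -137.506°, shortest Δλ = 146.545° (east) — crosses 180°.
Leg 5: -137.506° → +154.518°, shortest Δλ = -67.976° (west) — crosses 180°.
Leg 6: +154.518° → +171.795°, shortest Δλ = 17.277° (east) — does not cross 180°.
Total crossings: 2.

2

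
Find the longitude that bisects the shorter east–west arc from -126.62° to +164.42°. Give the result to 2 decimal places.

-161.10°

Signed shortest Δλ from -126.62° to +164.42° is -68.96°.
Midpoint longitude = -126.62° + (-68.96°)/2 = -126.62° − 34.48° = -161.10°.
(The naïve average (-126.62 + +164.42)/2 = 18.9° is on the wrong side of the globe.)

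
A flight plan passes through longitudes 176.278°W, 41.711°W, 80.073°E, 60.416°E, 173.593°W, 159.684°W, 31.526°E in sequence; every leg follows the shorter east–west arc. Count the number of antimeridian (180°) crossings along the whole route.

Leg 1: -176.278° → -41.711°, shortest Δλ = 134.567° (east) — does not cross 180°.
Leg 2: -41.711° → +80.073°, shortest Δλ = 121.784° (east) — does not cross 180°.
Leg 3: +80.073° → +60.416°, shortest Δλ = -19.657° (west) — does not cross 180°.
Leg 4: +60.416° → -173.593°, shortest Δλ = 125.991° (east) — crosses 180°.
Leg 5: -173.593° → -159.684°, shortest Δλ = 13.909° (east) — does not cross 180°.
Leg 6: -159.684° → +31.526°, shortest Δλ = -168.79° (west) — crosses 180°.
Total crossings: 2.

2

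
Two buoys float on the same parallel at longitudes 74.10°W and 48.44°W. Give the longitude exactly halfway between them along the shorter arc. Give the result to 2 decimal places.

Signed shortest Δλ from -74.10° to -48.44° is +25.66°.
Midpoint longitude = -74.10° + (+25.66°)/2 = -74.10° + 12.83° = -61.27°.

61.27°W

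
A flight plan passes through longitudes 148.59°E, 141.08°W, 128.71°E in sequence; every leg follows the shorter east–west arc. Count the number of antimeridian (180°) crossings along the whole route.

2

Leg 1: +148.59° → -141.08°, shortest Δλ = 70.33° (east) — crosses 180°.
Leg 2: -141.08° → +128.71°, shortest Δλ = -90.21° (west) — crosses 180°.
Total crossings: 2.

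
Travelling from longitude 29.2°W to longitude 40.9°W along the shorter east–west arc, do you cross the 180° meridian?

No

Signed shortest Δλ = ((-40.9 − -29.2 + 180) mod 360) − 180 = -11.7°.
Going west by 11.7° from -29.2° reaches -40.9° without touching 180°.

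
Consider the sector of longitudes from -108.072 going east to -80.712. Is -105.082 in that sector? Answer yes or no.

Band width going east from -108.072° to -80.712°: ((-80.712 − -108.072) mod 360) = 27.360°.
Offset of -105.082° east of the west edge: ((-105.082 − -108.072) mod 360) = 2.990°.
2.990° ≤ 27.360° ⇒ inside.

Yes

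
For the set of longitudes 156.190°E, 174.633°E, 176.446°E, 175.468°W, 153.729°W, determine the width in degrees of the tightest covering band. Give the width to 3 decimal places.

Sort the longitudes: -175.468°, -153.729°, +156.190°, +174.633°, +176.446°.
Eastward gaps between consecutive values (wrapping around): 21.739°, 309.919°, 18.443°, 1.813°, 8.086°.
Largest gap = 309.919° ⇒ minimal covering band is its complement: 360° − 309.919° = 50.081°.
Band runs from +156.190° eastward to -153.729°, crossing the antimeridian.

50.081°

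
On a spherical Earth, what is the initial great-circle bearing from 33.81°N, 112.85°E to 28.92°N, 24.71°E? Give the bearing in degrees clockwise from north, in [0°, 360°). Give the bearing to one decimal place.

293.8°

Δλ = 24.71 − 112.85 = -88.14°.
θ = atan2( sin Δλ · cos φ₂ , cos φ₁ · sin φ₂ − sin φ₁ · cos φ₂ · cos Δλ )
  = atan2(-0.87483, 0.38600) = -66.192° → normalised to [0°, 360°): 293.808°.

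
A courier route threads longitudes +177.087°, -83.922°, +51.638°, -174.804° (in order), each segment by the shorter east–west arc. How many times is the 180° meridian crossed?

2

Leg 1: +177.087° → -83.922°, shortest Δλ = 98.991° (east) — crosses 180°.
Leg 2: -83.922° → +51.638°, shortest Δλ = 135.56° (east) — does not cross 180°.
Leg 3: +51.638° → -174.804°, shortest Δλ = 133.558° (east) — crosses 180°.
Total crossings: 2.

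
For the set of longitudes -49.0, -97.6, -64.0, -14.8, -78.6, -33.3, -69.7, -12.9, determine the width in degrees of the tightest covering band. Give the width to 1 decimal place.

84.7°

Sort the longitudes: -97.6°, -78.6°, -69.7°, -64.0°, -49.0°, -33.3°, -14.8°, -12.9°.
Eastward gaps between consecutive values (wrapping around): 19.0°, 8.9°, 5.7°, 15.0°, 15.7°, 18.5°, 1.9°, 275.3°.
Largest gap = 275.3° ⇒ minimal covering band is its complement: 360° − 275.3° = 84.7°.
Band runs from -97.6° eastward to -12.9°.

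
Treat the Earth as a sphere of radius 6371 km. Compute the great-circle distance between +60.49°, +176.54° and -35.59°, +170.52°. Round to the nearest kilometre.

Δλ = 170.52 − 176.54 = -6.02°.
Δφ = -35.59 − 60.49 = -96.08°.
a = sin²(Δφ/2) + cos φ₁ · cos φ₂ · sin²(Δλ/2) = 0.554063.
c = 2·atan2(√a, √(1−a)) = 1.67913 rad → d = 6371·c ≈ 10697.76 km.

10698 km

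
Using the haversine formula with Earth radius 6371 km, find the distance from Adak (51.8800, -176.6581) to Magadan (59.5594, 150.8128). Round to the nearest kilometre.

Δλ = 150.8128 − -176.6581 = 327.4709°; wrapped into (−180°, 180°]: -32.5291°.
Δφ = 59.5594 − 51.8800 = 7.6794°.
a = sin²(Δφ/2) + cos φ₁ · cos φ₂ · sin²(Δλ/2) = 0.029017.
c = 2·atan2(√a, √(1−a)) = 0.34236 rad → d = 6371·c ≈ 2181.17 km.

2181 km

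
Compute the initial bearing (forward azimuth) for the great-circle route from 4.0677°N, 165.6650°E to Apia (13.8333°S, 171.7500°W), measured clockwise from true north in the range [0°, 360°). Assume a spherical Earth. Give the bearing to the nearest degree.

Δλ = -171.7500 − 165.6650 = -337.4150°; wrapped into (−180°, 180°]: 22.5850°.
θ = atan2( sin Δλ · cos φ₂ , cos φ₁ · sin φ₂ − sin φ₁ · cos φ₂ · cos Δλ )
  = atan2(0.37291, -0.30209) = 129.010° → normalised to [0°, 360°): 129.010°.

129°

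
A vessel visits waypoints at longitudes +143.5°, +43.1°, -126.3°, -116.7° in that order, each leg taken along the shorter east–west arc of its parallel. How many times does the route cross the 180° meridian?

Leg 1: +143.5° → +43.1°, shortest Δλ = -100.4° (west) — does not cross 180°.
Leg 2: +43.1° → -126.3°, shortest Δλ = -169.4° (west) — does not cross 180°.
Leg 3: -126.3° → -116.7°, shortest Δλ = 9.6° (east) — does not cross 180°.
Total crossings: 0.

0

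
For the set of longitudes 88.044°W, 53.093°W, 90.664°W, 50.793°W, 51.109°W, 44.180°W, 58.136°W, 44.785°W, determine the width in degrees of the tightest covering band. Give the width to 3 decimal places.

Sort the longitudes: -90.664°, -88.044°, -58.136°, -53.093°, -51.109°, -50.793°, -44.785°, -44.180°.
Eastward gaps between consecutive values (wrapping around): 2.620°, 29.908°, 5.043°, 1.984°, 0.316°, 6.008°, 0.605°, 313.516°.
Largest gap = 313.516° ⇒ minimal covering band is its complement: 360° − 313.516° = 46.484°.
Band runs from -90.664° eastward to -44.180°.

46.484°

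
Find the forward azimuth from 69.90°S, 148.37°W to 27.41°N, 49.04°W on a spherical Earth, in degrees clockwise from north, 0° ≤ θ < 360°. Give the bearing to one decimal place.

88.5°

Δλ = -49.04 − -148.37 = 99.33°.
θ = atan2( sin Δλ · cos φ₂ , cos φ₁ · sin φ₂ − sin φ₁ · cos φ₂ · cos Δλ )
  = atan2(0.87599, 0.02305) = 88.493° → normalised to [0°, 360°): 88.493°.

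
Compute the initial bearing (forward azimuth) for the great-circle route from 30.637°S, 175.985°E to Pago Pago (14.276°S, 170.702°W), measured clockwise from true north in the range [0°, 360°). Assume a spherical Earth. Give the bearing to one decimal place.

Δλ = -170.702 − 175.985 = -346.687°; wrapped into (−180°, 180°]: 13.313°.
θ = atan2( sin Δλ · cos φ₂ , cos φ₁ · sin φ₂ − sin φ₁ · cos φ₂ · cos Δλ )
  = atan2(0.22316, 0.26842) = 39.740° → normalised to [0°, 360°): 39.740°.

39.7°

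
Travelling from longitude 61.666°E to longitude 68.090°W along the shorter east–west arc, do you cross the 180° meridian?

Signed shortest Δλ = ((-68.090 − 61.666 + 180) mod 360) − 180 = -129.756°.
Going west by 129.756° from +61.666° reaches -68.090° without touching 180°.

No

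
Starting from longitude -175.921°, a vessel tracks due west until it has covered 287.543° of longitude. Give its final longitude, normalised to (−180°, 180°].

-103.464°

Start at -175.921°; shift −287.543° → -463.464°.
-463.464° lies outside (−180°, 180°]; add 360° → -103.464°.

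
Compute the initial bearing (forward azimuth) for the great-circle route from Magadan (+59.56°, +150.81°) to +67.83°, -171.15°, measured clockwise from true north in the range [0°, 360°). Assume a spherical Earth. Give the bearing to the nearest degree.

Δλ = -171.15 − 150.81 = -321.96°; wrapped into (−180°, 180°]: 38.04°.
θ = atan2( sin Δλ · cos φ₂ , cos φ₁ · sin φ₂ − sin φ₁ · cos φ₂ · cos Δλ )
  = atan2(0.23253, 0.21295) = 47.517° → normalised to [0°, 360°): 47.517°.

48°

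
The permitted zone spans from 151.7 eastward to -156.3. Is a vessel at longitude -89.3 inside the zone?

No

Band width going east from +151.7° to -156.3°: ((-156.3 − 151.7) mod 360) = 52.0°.
Offset of -89.3° east of the west edge: ((-89.3 − 151.7) mod 360) = 119.0°.
119.0° > 52.0° ⇒ outside.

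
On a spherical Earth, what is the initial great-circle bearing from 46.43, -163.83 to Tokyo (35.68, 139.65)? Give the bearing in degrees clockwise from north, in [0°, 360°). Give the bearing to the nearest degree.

Δλ = 139.65 − -163.83 = 303.48°; wrapped into (−180°, 180°]: -56.52°.
θ = atan2( sin Δλ · cos φ₂ , cos φ₁ · sin φ₂ − sin φ₁ · cos φ₂ · cos Δλ )
  = atan2(-0.67751, 0.07735) = -83.487° → normalised to [0°, 360°): 276.513°.

277°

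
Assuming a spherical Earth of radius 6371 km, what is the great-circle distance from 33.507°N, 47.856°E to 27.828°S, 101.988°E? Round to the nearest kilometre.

8891 km

Δλ = 101.988 − 47.856 = 54.132°.
Δφ = -27.828 − 33.507 = -61.335°.
a = sin²(Δφ/2) + cos φ₁ · cos φ₂ · sin²(Δλ/2) = 0.412825.
c = 2·atan2(√a, √(1−a)) = 1.39555 rad → d = 6371·c ≈ 8891.06 km.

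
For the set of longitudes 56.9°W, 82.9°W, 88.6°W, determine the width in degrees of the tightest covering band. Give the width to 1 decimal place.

Sort the longitudes: -88.6°, -82.9°, -56.9°.
Eastward gaps between consecutive values (wrapping around): 5.7°, 26.0°, 328.3°.
Largest gap = 328.3° ⇒ minimal covering band is its complement: 360° − 328.3° = 31.7°.
Band runs from -88.6° eastward to -56.9°.

31.7°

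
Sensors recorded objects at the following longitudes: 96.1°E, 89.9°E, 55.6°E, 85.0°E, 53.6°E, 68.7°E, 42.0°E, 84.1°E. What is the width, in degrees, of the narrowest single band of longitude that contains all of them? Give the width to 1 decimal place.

54.1°

Sort the longitudes: +42.0°, +53.6°, +55.6°, +68.7°, +84.1°, +85.0°, +89.9°, +96.1°.
Eastward gaps between consecutive values (wrapping around): 11.6°, 2.0°, 13.1°, 15.4°, 0.9°, 4.9°, 6.2°, 305.9°.
Largest gap = 305.9° ⇒ minimal covering band is its complement: 360° − 305.9° = 54.1°.
Band runs from +42.0° eastward to +96.1°.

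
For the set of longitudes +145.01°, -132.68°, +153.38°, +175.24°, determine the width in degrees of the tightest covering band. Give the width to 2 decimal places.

82.31°

Sort the longitudes: -132.68°, +145.01°, +153.38°, +175.24°.
Eastward gaps between consecutive values (wrapping around): 277.69°, 8.37°, 21.86°, 52.08°.
Largest gap = 277.69° ⇒ minimal covering band is its complement: 360° − 277.69° = 82.31°.
Band runs from +145.01° eastward to -132.68°, crossing the antimeridian.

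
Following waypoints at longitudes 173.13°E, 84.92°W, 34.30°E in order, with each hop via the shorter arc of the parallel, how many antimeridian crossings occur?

Leg 1: +173.13° → -84.92°, shortest Δλ = 101.95° (east) — crosses 180°.
Leg 2: -84.92° → +34.30°, shortest Δλ = 119.22° (east) — does not cross 180°.
Total crossings: 1.

1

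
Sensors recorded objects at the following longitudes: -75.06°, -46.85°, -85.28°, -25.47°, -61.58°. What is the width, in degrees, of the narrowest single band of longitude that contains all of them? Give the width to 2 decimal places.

59.81°

Sort the longitudes: -85.28°, -75.06°, -61.58°, -46.85°, -25.47°.
Eastward gaps between consecutive values (wrapping around): 10.22°, 13.48°, 14.73°, 21.38°, 300.19°.
Largest gap = 300.19° ⇒ minimal covering band is its complement: 360° − 300.19° = 59.81°.
Band runs from -85.28° eastward to -25.47°.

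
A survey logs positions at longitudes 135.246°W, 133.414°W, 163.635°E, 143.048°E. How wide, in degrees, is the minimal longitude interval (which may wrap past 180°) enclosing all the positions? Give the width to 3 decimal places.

Sort the longitudes: -135.246°, -133.414°, +143.048°, +163.635°.
Eastward gaps between consecutive values (wrapping around): 1.832°, 276.462°, 20.587°, 61.119°.
Largest gap = 276.462° ⇒ minimal covering band is its complement: 360° − 276.462° = 83.538°.
Band runs from +143.048° eastward to -133.414°, crossing the antimeridian.

83.538°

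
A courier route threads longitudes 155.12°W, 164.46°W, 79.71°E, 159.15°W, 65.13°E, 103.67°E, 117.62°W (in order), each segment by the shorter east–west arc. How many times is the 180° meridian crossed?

Leg 1: -155.12° → -164.46°, shortest Δλ = -9.34° (west) — does not cross 180°.
Leg 2: -164.46° → +79.71°, shortest Δλ = -115.83° (west) — crosses 180°.
Leg 3: +79.71° → -159.15°, shortest Δλ = 121.14° (east) — crosses 180°.
Leg 4: -159.15° → +65.13°, shortest Δλ = -135.72° (west) — crosses 180°.
Leg 5: +65.13° → +103.67°, shortest Δλ = 38.54° (east) — does not cross 180°.
Leg 6: +103.67° → -117.62°, shortest Δλ = 138.71° (east) — crosses 180°.
Total crossings: 4.

4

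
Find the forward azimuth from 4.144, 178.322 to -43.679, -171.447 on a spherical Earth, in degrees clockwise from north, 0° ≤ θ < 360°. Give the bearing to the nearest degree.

170°

Δλ = -171.447 − 178.322 = -349.769°; wrapped into (−180°, 180°]: 10.231°.
θ = atan2( sin Δλ · cos φ₂ , cos φ₁ · sin φ₂ − sin φ₁ · cos φ₂ · cos Δλ )
  = atan2(0.12846, -0.74024) = 170.155° → normalised to [0°, 360°): 170.155°.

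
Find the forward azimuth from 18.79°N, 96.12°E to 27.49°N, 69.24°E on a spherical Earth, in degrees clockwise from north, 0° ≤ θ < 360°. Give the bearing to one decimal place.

294.4°

Δλ = 69.24 − 96.12 = -26.88°.
θ = atan2( sin Δλ · cos φ₂ , cos φ₁ · sin φ₂ − sin φ₁ · cos φ₂ · cos Δλ )
  = atan2(-0.40107, 0.18213) = -65.577° → normalised to [0°, 360°): 294.423°.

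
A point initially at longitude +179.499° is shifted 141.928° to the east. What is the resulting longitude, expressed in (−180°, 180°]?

-38.573°

Start at +179.499°; shift +141.928° → +321.427°.
+321.427° lies outside (−180°, 180°]; subtract 360° → -38.573°.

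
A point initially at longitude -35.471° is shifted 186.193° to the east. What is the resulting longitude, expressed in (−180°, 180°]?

+150.722°

Start at -35.471°; shift +186.193° → +150.722°.
+150.722° already lies in (−180°, 180°].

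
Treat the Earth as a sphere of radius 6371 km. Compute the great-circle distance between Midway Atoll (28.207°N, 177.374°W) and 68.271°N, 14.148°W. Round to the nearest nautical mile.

4967 nmi

Δλ = -14.148 − -177.374 = 163.226°.
Δφ = 68.271 − 28.207 = 40.064°.
a = sin²(Δφ/2) + cos φ₁ · cos φ₂ · sin²(Δλ/2) = 0.436648.
c = 2·atan2(√a, √(1−a)) = 1.44375 rad → d = 6371·c ≈ 9198.14 km ≈ 4966.60 nmi.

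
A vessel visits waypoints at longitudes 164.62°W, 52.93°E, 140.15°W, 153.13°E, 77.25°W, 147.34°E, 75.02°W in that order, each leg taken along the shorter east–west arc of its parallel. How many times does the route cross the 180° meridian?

Leg 1: -164.62° → +52.93°, shortest Δλ = -142.45° (west) — crosses 180°.
Leg 2: +52.93° → -140.15°, shortest Δλ = 166.92° (east) — crosses 180°.
Leg 3: -140.15° → +153.13°, shortest Δλ = -66.72° (west) — crosses 180°.
Leg 4: +153.13° → -77.25°, shortest Δλ = 129.62° (east) — crosses 180°.
Leg 5: -77.25° → +147.34°, shortest Δλ = -135.41° (west) — crosses 180°.
Leg 6: +147.34° → -75.02°, shortest Δλ = 137.64° (east) — crosses 180°.
Total crossings: 6.

6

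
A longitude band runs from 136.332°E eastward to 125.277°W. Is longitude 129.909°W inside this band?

Band width going east from +136.332° to -125.277°: ((-125.277 − 136.332) mod 360) = 98.391°.
Offset of -129.909° east of the west edge: ((-129.909 − 136.332) mod 360) = 93.759°.
93.759° ≤ 98.391° ⇒ inside.

Yes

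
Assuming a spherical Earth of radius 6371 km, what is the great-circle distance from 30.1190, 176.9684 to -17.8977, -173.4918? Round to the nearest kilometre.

Δλ = -173.4918 − 176.9684 = -350.4602°; wrapped into (−180°, 180°]: 9.5398°.
Δφ = -17.8977 − 30.1190 = -48.0167°.
a = sin²(Δφ/2) + cos φ₁ · cos φ₂ · sin²(Δλ/2) = 0.171235.
c = 2·atan2(√a, √(1−a)) = 0.85326 rad → d = 6371·c ≈ 5436.12 km.

5436 km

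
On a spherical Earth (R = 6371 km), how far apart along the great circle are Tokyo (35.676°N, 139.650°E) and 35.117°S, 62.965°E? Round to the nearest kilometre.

Δλ = 62.965 − 139.650 = -76.685°.
Δφ = -35.117 − 35.676 = -70.793°.
a = sin²(Δφ/2) + cos φ₁ · cos φ₂ · sin²(Δλ/2) = 0.591228.
c = 2·atan2(√a, √(1−a)) = 1.75428 rad → d = 6371·c ≈ 11176.51 km.

11177 km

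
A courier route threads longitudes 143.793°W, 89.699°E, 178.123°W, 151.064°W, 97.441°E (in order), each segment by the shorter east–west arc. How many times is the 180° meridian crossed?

Leg 1: -143.793° → +89.699°, shortest Δλ = -126.508° (west) — crosses 180°.
Leg 2: +89.699° → -178.123°, shortest Δλ = 92.178° (east) — crosses 180°.
Leg 3: -178.123° → -151.064°, shortest Δλ = 27.059° (east) — does not cross 180°.
Leg 4: -151.064° → +97.441°, shortest Δλ = -111.495° (west) — crosses 180°.
Total crossings: 3.

3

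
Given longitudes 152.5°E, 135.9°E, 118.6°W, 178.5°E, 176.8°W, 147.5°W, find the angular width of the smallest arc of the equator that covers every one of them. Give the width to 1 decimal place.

Sort the longitudes: -176.8°, -147.5°, -118.6°, +135.9°, +152.5°, +178.5°.
Eastward gaps between consecutive values (wrapping around): 29.3°, 28.9°, 254.5°, 16.6°, 26.0°, 4.7°.
Largest gap = 254.5° ⇒ minimal covering band is its complement: 360° − 254.5° = 105.5°.
Band runs from +135.9° eastward to -118.6°, crossing the antimeridian.

105.5°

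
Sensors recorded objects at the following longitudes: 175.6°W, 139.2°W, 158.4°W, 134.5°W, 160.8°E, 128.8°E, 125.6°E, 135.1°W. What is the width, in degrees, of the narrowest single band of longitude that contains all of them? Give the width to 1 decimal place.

99.9°

Sort the longitudes: -175.6°, -158.4°, -139.2°, -135.1°, -134.5°, +125.6°, +128.8°, +160.8°.
Eastward gaps between consecutive values (wrapping around): 17.2°, 19.2°, 4.1°, 0.6°, 260.1°, 3.2°, 32.0°, 23.6°.
Largest gap = 260.1° ⇒ minimal covering band is its complement: 360° − 260.1° = 99.9°.
Band runs from +125.6° eastward to -134.5°, crossing the antimeridian.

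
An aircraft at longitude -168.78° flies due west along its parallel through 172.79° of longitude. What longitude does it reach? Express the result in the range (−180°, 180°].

+18.43°

Start at -168.78°; shift −172.79° → -341.57°.
-341.57° lies outside (−180°, 180°]; add 360° → +18.43°.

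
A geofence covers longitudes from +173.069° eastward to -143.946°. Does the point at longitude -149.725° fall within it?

Yes

Band width going east from +173.069° to -143.946°: ((-143.946 − 173.069) mod 360) = 42.985°.
Offset of -149.725° east of the west edge: ((-149.725 − 173.069) mod 360) = 37.206°.
37.206° ≤ 42.985° ⇒ inside.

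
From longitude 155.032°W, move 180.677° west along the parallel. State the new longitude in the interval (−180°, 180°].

24.291°E

Start at -155.032°; shift −180.677° → -335.709°.
-335.709° lies outside (−180°, 180°]; add 360° → +24.291°.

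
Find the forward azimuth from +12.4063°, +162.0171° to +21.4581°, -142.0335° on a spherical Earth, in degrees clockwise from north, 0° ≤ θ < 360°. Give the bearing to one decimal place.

72.4°

Δλ = -142.0335 − 162.0171 = -304.0506°; wrapped into (−180°, 180°]: 55.9494°.
θ = atan2( sin Δλ · cos φ₂ , cos φ₁ · sin φ₂ − sin φ₁ · cos φ₂ · cos Δλ )
  = atan2(0.77111, 0.24532) = 72.352° → normalised to [0°, 360°): 72.352°.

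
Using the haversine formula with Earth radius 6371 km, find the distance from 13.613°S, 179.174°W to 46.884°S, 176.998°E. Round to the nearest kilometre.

3717 km

Δλ = 176.998 − -179.174 = 356.172°; wrapped into (−180°, 180°]: -3.828°.
Δφ = -46.884 − -13.613 = -33.271°.
a = sin²(Δφ/2) + cos φ₁ · cos φ₂ · sin²(Δλ/2) = 0.082698.
c = 2·atan2(√a, √(1−a)) = 0.58338 rad → d = 6371·c ≈ 3716.74 km.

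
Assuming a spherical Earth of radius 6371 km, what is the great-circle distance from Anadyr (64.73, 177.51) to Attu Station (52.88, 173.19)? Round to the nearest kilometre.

1340 km

Δλ = 173.19 − 177.51 = -4.32°.
Δφ = 52.88 − 64.73 = -11.85°.
a = sin²(Δφ/2) + cos φ₁ · cos φ₂ · sin²(Δλ/2) = 0.011022.
c = 2·atan2(√a, √(1−a)) = 0.21036 rad → d = 6371·c ≈ 1340.18 km.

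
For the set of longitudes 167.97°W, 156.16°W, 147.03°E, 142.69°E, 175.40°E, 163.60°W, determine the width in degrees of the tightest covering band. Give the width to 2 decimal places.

61.15°

Sort the longitudes: -167.97°, -163.60°, -156.16°, +142.69°, +147.03°, +175.40°.
Eastward gaps between consecutive values (wrapping around): 4.37°, 7.44°, 298.85°, 4.34°, 28.37°, 16.63°.
Largest gap = 298.85° ⇒ minimal covering band is its complement: 360° − 298.85° = 61.15°.
Band runs from +142.69° eastward to -156.16°, crossing the antimeridian.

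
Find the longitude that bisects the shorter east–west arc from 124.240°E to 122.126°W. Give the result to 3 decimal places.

Signed shortest Δλ from +124.240° to -122.126° is +113.634°.
Midpoint longitude = +124.240° + (+113.634°)/2 = +124.240° + 56.817° = +181.057°.
Normalise into (−180°, 180°]: -178.943°.
(The naïve average (+124.240 + -122.126)/2 = 1.057° is on the wrong side of the globe.)

178.943°W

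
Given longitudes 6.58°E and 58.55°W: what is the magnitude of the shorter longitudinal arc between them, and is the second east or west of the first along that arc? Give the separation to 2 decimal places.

65.13° west

Raw difference: -58.55 − 6.58 = -65.13°.
Normalise into (−180°, 180°]: -65.13° stays -65.13°.
Negative ⇒ the second point lies to the west; separation 65.13°.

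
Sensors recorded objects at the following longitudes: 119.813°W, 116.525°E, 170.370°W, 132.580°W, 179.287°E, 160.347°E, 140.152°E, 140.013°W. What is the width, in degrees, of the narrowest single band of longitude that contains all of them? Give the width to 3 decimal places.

123.662°

Sort the longitudes: -170.370°, -140.013°, -132.580°, -119.813°, +116.525°, +140.152°, +160.347°, +179.287°.
Eastward gaps between consecutive values (wrapping around): 30.357°, 7.433°, 12.767°, 236.338°, 23.627°, 20.195°, 18.940°, 10.343°.
Largest gap = 236.338° ⇒ minimal covering band is its complement: 360° − 236.338° = 123.662°.
Band runs from +116.525° eastward to -119.813°, crossing the antimeridian.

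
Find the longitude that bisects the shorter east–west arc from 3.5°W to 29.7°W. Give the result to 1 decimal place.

Signed shortest Δλ from -3.5° to -29.7° is -26.2°.
Midpoint longitude = -3.5° + (-26.2°)/2 = -3.5° − 13.1° = -16.6°.

16.6°W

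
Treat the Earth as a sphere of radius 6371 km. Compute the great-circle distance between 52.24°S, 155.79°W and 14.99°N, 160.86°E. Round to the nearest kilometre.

8557 km

Δλ = 160.86 − -155.79 = 316.65°; wrapped into (−180°, 180°]: -43.35°.
Δφ = 14.99 − -52.24 = 67.23°.
a = sin²(Δφ/2) + cos φ₁ · cos φ₂ · sin²(Δλ/2) = 0.387174.
c = 2·atan2(√a, √(1−a)) = 1.34318 rad → d = 6371·c ≈ 8557.43 km.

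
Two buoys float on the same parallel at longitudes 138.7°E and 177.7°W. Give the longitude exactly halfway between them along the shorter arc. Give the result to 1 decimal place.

Signed shortest Δλ from +138.7° to -177.7° is +43.6°.
Midpoint longitude = +138.7° + (+43.6°)/2 = +138.7° + 21.8° = +160.5°.
(The naïve average (+138.7 + -177.7)/2 = -19.5° is on the wrong side of the globe.)

160.5°E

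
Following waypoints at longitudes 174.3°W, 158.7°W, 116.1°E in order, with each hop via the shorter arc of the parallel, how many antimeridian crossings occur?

Leg 1: -174.3° → -158.7°, shortest Δλ = 15.6° (east) — does not cross 180°.
Leg 2: -158.7° → +116.1°, shortest Δλ = -85.2° (west) — crosses 180°.
Total crossings: 1.

1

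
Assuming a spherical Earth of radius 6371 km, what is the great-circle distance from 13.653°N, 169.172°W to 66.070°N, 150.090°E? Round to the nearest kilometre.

Δλ = 150.090 − -169.172 = 319.262°; wrapped into (−180°, 180°]: -40.738°.
Δφ = 66.070 − 13.653 = 52.417°.
a = sin²(Δφ/2) + cos φ₁ · cos φ₂ · sin²(Δλ/2) = 0.242797.
c = 2·atan2(√a, √(1−a)) = 1.03048 rad → d = 6371·c ≈ 6565.20 km.

6565 km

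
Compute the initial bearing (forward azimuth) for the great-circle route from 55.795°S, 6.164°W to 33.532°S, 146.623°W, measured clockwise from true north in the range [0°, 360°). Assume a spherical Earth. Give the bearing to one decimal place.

212.2°

Δλ = -146.623 − -6.164 = -140.459°.
θ = atan2( sin Δλ · cos φ₂ , cos φ₁ · sin φ₂ − sin φ₁ · cos φ₂ · cos Δλ )
  = atan2(-0.53068, -0.84218) = -147.784° → normalised to [0°, 360°): 212.216°.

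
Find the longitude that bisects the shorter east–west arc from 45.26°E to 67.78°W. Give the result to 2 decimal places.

Signed shortest Δλ from +45.26° to -67.78° is -113.04°.
Midpoint longitude = +45.26° + (-113.04°)/2 = +45.26° − 56.52° = -11.26°.

11.26°W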